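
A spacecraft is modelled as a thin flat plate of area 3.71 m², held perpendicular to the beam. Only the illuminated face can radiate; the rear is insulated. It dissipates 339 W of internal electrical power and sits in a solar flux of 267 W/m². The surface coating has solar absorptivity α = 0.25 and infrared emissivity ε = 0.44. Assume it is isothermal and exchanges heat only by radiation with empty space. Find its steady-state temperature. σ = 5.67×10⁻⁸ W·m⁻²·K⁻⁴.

At steady state, absorbed solar power + internal power = radiated power.
Absorbed: α·S·A_cross = 0.25·267·3.710 = 247.6 W (cross-section A).
Total input = 247.6 + 339 = 586.6 W.
Radiated: εσ·A_surf·T⁴ with A_surf = A = 3.710 m².
T⁴ = 586.6/(0.44·5.67×10⁻⁸·3.710) = 6.338×10⁹ K⁴.

T ≈ 282 K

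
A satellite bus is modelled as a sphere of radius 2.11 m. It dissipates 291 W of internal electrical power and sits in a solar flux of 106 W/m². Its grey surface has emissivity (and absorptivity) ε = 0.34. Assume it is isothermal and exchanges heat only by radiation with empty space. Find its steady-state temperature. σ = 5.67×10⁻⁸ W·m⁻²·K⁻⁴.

T ≈ 165 K

At steady state, absorbed solar power + internal power = radiated power.
Absorbed: α·S·A_cross = 0.34·106·13.99 = 504.1 W (cross-section πr²).
Total input = 504.1 + 291 = 795.1 W.
Radiated: εσ·A_surf·T⁴ with A_surf = 4πr² = 55.95 m².
T⁴ = 795.1/(0.34·5.67×10⁻⁸·55.95) = 7.372×10⁸ K⁴.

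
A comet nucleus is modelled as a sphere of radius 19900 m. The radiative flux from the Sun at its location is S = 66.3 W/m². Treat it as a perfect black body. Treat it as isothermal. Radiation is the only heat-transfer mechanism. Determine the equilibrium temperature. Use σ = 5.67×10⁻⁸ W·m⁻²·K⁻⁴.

T ≈ 131 K

At equilibrium, absorbed power = emitted power.
Absorbing cross-section = πr² = 1.244×10⁹ m²; emitting surface = 4πr² = 4.976×10⁹ m² (ratio 4).
S·A_cross = εσ·A_surf·T⁴  ⇒  T⁴ = S/(4σ).
T⁴ = 1.00·66.3/(4·5.67×10⁻⁸) = 2.923×10⁸ K⁴.
T = (2.923×10⁸)^(1/4).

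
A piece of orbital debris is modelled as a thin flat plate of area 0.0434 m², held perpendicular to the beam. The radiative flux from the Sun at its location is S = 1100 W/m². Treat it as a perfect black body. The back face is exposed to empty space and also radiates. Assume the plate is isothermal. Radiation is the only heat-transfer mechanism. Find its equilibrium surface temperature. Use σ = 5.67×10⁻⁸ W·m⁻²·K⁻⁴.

T ≈ 314 K

At equilibrium, absorbed power = emitted power.
Absorbing cross-section = A = 0.04340 m²; emitting surface = 2A = 0.08680 m² (ratio 2).
S·A_cross = εσ·A_surf·T⁴  ⇒  T⁴ = S/(2σ).
T⁴ = 1.00·1100/(2·5.67×10⁻⁸) = 9.700×10⁹ K⁴.
T = (9.700×10⁹)^(1/4).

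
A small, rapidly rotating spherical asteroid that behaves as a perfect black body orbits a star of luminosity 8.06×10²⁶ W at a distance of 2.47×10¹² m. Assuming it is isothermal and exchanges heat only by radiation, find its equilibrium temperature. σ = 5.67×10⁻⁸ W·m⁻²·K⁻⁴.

T ≈ 82.5 K

First find the stellar flux at distance d: S = L/(4πd²) = 8.06×10²⁶/(4π·(2.47×10¹²)²) = 10.51 W/m².
For an isothermal sphere, absorbed (1−a)S·πr² = emitted σ·4πr²·T⁴, so T⁴ = (1−a)S/(4σ).
T⁴ = 1.00·10.51/(4·5.67×10⁻⁸) = 4.635×10⁷ K⁴.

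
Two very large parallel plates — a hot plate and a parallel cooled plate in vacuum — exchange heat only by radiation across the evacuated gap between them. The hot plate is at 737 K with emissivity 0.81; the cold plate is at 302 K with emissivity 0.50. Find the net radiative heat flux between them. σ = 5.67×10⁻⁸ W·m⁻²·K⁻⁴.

q ≈ 7280 W/m²

For two infinite grey parallel plates, q = σ(T₁⁴ − T₂⁴)/(1/ε₁ + 1/ε₂ − 1).
T₁⁴ − T₂⁴ = 2.950×10¹¹ − 8.318×10⁹ = 2.867×10¹¹ K⁴.
1/ε₁ + 1/ε₂ − 1 = 1.235 + 2.000 − 1 = 2.235.
q = 5.67×10⁻⁸ × 2.867×10¹¹ / 2.235.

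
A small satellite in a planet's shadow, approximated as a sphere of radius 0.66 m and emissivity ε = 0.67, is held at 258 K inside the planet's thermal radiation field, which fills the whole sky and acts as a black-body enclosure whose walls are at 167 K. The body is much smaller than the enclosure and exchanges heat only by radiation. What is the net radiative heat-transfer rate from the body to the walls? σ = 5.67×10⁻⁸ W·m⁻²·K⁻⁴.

P_net ≈ 760 W

For a small grey body in a large enclosure: P_net = εσA(T_body⁴ − T_wall⁴).
A = 4πr² = 5.474 m²; T_body⁴ − T_wall⁴ = 4.431×10⁹ − 7.778×10⁸ = 3.653×10⁹ K⁴.
|P_net| = 0.67·5.67×10⁻⁸·5.474·3.653×10⁹.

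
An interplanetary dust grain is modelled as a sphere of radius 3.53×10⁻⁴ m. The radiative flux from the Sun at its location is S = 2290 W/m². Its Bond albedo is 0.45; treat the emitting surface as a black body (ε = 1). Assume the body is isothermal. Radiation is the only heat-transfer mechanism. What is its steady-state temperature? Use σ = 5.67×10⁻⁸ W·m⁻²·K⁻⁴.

At equilibrium, absorbed power = emitted power.
Absorbing cross-section = πr² = 3.915×10⁻⁷ m²; emitting surface = 4πr² = 1.566×10⁻⁶ m² (ratio 4).
(1−a)S·A_cross = εσ·A_surf·T⁴  ⇒  T⁴ = (1−a)S/(4σ).
T⁴ = 0.550·2290/(4·5.67×10⁻⁸) = 5.553×10⁹ K⁴.
T = (5.553×10⁹)^(1/4).

T ≈ 273 K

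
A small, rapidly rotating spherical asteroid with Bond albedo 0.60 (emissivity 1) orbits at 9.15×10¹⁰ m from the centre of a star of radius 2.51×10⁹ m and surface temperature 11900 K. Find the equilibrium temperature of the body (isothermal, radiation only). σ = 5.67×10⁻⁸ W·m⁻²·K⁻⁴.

T ≈ 1110 K

The star's surface emits σT_*⁴; at distance d the flux is S = σT_*⁴(R_*/d)².
S = 5.67×10⁻⁸·(11900)⁴·(2.51×10⁹/9.15×10¹⁰)² = 8.556×10⁵ W/m².
For an isothermal sphere T⁴ = (1−a)S/(4σ) = 1.509×10¹² K⁴.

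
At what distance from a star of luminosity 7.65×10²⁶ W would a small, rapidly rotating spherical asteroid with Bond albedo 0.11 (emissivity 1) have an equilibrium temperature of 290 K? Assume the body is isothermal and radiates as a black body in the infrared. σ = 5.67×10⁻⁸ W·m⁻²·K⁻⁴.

d ≈ 1.84×10¹¹ m

For an isothermal black-emitting sphere, (1−a)S·πr² = σ·4πr²·T⁴ ⇒ S = 4σT⁴/(1−a).
S = 4·5.67×10⁻⁸·(290)⁴/0.890 = 1802 W/m².
Flux falls as S = L/(4πd²), so d = √(L/(4πS)) = √(7.65×10²⁶/(4π·1802)).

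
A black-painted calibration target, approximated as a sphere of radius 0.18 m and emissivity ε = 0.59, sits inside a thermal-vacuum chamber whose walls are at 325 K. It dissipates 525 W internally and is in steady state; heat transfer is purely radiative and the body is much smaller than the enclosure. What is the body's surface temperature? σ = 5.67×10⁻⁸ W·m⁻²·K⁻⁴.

T ≈ 472 K

For a small grey body in a large enclosure, net radiated power = εσA(T⁴ − T_w⁴).
Steady state: P = εσA(T⁴ − T_w⁴) with A = 4πr² = 0.4072 m².
T⁴ = P/(εσA) + T_w⁴ = 525/(0.59·5.67×10⁻⁸·0.4072) + (325)⁴
    = 3.855×10¹⁰ + 1.116×10¹⁰ = 4.970×10¹⁰ K⁴.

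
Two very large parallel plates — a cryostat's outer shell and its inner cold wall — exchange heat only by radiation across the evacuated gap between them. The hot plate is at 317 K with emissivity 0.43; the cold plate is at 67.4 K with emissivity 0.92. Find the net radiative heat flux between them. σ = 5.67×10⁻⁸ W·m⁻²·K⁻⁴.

For two infinite grey parallel plates, q = σ(T₁⁴ − T₂⁴)/(1/ε₁ + 1/ε₂ − 1).
T₁⁴ − T₂⁴ = 1.010×10¹⁰ − 2.064×10⁷ = 1.008×10¹⁰ K⁴.
1/ε₁ + 1/ε₂ − 1 = 2.326 + 1.087 − 1 = 2.413.
q = 5.67×10⁻⁸ × 1.008×10¹⁰ / 2.413.

q ≈ 237 W/m²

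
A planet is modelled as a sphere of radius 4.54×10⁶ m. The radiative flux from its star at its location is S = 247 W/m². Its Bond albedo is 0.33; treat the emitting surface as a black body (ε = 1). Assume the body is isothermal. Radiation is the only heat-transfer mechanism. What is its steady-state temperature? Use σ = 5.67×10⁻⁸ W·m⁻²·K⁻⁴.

At equilibrium, absorbed power = emitted power.
Absorbing cross-section = πr² = 6.475×10¹³ m²; emitting surface = 4πr² = 2.590×10¹⁴ m² (ratio 4).
(1−a)S·A_cross = εσ·A_surf·T⁴  ⇒  T⁴ = (1−a)S/(4σ).
T⁴ = 0.670·247/(4·5.67×10⁻⁸) = 7.297×10⁸ K⁴.
T = (7.297×10⁸)^(1/4).

T ≈ 164 K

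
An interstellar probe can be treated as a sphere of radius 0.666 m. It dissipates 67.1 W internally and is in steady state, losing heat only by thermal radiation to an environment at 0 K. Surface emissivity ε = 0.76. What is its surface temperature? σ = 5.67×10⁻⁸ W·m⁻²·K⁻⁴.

T ≈ 129 K

Steady state: internal power = radiated power, P = εσA T⁴.
Radiating area A = 4πr² = 5.574 m².
T⁴ = P/(εσA) = 67.1/(0.76·5.67×10⁻⁸·5.574) = 2.794×10⁸ K⁴.
T = (2.794×10⁸)^(1/4).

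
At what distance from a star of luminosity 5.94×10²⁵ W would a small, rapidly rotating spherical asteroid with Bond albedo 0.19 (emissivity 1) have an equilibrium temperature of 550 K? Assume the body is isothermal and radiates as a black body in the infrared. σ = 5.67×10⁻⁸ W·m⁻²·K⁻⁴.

d ≈ 1.36×10¹⁰ m

For an isothermal black-emitting sphere, (1−a)S·πr² = σ·4πr²·T⁴ ⇒ S = 4σT⁴/(1−a).
S = 4·5.67×10⁻⁸·(550)⁴/0.810 = 25620 W/m².
Flux falls as S = L/(4πd²), so d = √(L/(4πS)) = √(5.94×10²⁵/(4π·25620)).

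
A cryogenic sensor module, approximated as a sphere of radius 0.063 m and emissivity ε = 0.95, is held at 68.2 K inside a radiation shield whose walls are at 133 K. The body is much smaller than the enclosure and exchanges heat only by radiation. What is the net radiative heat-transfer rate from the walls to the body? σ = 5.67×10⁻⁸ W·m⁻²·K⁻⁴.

For a small grey body in a large enclosure: P_net = εσA(T_body⁴ − T_wall⁴).
A = 4πr² = 0.04988 m²; T_body⁴ − T_wall⁴ = 2.163×10⁷ − 3.129×10⁸ = -2.913×10⁸ K⁴.
|P_net| = 0.95·5.67×10⁻⁸·0.04988·2.913×10⁸.

P_net ≈ 0.783 W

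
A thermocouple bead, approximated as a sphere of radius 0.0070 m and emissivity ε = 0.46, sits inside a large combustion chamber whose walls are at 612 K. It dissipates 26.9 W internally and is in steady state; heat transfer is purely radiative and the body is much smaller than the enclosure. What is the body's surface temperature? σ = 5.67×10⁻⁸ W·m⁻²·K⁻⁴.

T ≈ 1160 K

For a small grey body in a large enclosure, net radiated power = εσA(T⁴ − T_w⁴).
Steady state: P = εσA(T⁴ − T_w⁴) with A = 4πr² = 6.158×10⁻⁴ m².
T⁴ = P/(εσA) + T_w⁴ = 26.9/(0.46·5.67×10⁻⁸·6.158×10⁻⁴) + (612)⁴
    = 1.675×10¹² + 1.403×10¹¹ = 1.815×10¹² K⁴.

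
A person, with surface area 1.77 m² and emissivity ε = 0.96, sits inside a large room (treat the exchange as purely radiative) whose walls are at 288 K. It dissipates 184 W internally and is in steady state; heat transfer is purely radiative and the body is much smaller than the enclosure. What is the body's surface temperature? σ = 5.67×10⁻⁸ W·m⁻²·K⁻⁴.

For a small grey body in a large enclosure, net radiated power = εσA(T⁴ − T_w⁴).
Steady state: P = εσA(T⁴ − T_w⁴) with A = 1.77 m².
T⁴ = P/(εσA) + T_w⁴ = 184/(0.96·5.67×10⁻⁸·1.770) + (288)⁴
    = 1.910×10⁹ + 6.880×10⁹ = 8.790×10⁹ K⁴.

T ≈ 306 K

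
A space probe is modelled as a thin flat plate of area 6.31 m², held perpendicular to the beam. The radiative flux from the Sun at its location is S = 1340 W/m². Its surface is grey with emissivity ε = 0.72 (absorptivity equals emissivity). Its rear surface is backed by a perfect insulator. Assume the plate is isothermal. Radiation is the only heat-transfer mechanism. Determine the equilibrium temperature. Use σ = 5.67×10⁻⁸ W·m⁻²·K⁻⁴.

T ≈ 392 K

At equilibrium, absorbed power = emitted power.
Absorbing cross-section = A = 6.310 m²; emitting surface = A = 6.310 m² (ratio 1).
εS·A_cross = εσ·A_surf·T⁴  ⇒  T⁴ = S/(1σ)   (ε cancels).
T⁴ = 1340/(1·5.67×10⁻⁸) = 2.363×10¹⁰ K⁴.
T = (2.363×10¹⁰)^(1/4).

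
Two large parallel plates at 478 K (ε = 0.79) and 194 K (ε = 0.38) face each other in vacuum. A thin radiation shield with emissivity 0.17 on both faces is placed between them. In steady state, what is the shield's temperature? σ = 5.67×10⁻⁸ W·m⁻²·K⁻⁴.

In steady state the net flux on the hot side equals that on the cold side.
σ(T₁⁴−T_s⁴)/D₁ = σ(T_s⁴−T₂⁴)/D₂, with D₁ = 1/ε₁+1/ε_s−1 = 6.148, D₂ = 1/ε_s+1/ε₂−1 = 7.514.
Solve for T_s⁴: T_s⁴ = (D₂·T₁⁴ + D₁·T₂⁴)/(D₁+D₂) = 2.935×10¹⁰ K⁴.

T_s ≈ 414 K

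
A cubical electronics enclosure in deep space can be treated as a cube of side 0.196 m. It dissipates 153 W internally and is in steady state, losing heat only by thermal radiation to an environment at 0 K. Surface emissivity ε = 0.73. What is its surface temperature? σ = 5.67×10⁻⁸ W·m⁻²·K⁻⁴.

T ≈ 356 K

Steady state: internal power = radiated power, P = εσA T⁴.
Radiating area A = 6L² = 0.2305 m².
T⁴ = P/(εσA) = 153/(0.73·5.67×10⁻⁸·0.2305) = 1.604×10¹⁰ K⁴.
T = (1.604×10¹⁰)^(1/4).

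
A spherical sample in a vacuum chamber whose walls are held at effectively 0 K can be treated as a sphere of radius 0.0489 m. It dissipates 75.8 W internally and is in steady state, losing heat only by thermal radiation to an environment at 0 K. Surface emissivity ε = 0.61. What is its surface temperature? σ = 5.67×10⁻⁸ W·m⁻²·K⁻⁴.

T ≈ 520 K

Steady state: internal power = radiated power, P = εσA T⁴.
Radiating area A = 4πr² = 0.03005 m².
T⁴ = P/(εσA) = 75.8/(0.61·5.67×10⁻⁸·0.03005) = 7.293×10¹⁰ K⁴.
T = (7.293×10¹⁰)^(1/4).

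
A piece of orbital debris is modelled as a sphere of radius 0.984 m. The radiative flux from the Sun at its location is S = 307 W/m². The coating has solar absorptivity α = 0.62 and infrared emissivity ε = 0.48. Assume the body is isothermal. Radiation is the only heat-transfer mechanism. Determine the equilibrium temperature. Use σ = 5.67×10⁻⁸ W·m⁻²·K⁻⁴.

T ≈ 204 K

At equilibrium, absorbed power = emitted power.
Absorbing cross-section = πr² = 3.042 m²; emitting surface = 4πr² = 12.17 m² (ratio 4).
αS·A_cross = εσ·A_surf·T⁴  ⇒  T⁴ = αS/(ε·4σ).
T⁴ = 0.620·307/(0.48·4·5.67×10⁻⁸) = 1.748×10⁹ K⁴.
T = (1.748×10⁹)^(1/4).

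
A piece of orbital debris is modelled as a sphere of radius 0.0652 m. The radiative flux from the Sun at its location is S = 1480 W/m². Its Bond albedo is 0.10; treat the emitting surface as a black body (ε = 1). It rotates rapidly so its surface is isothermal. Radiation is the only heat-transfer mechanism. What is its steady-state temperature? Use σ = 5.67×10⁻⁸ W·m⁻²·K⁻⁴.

T ≈ 277 K

At equilibrium, absorbed power = emitted power.
Absorbing cross-section = πr² = 0.01336 m²; emitting surface = 4πr² = 0.05342 m² (ratio 4).
(1−a)S·A_cross = εσ·A_surf·T⁴  ⇒  T⁴ = (1−a)S/(4σ).
T⁴ = 0.900·1480/(4·5.67×10⁻⁸) = 5.873×10⁹ K⁴.
T = (5.873×10⁹)^(1/4).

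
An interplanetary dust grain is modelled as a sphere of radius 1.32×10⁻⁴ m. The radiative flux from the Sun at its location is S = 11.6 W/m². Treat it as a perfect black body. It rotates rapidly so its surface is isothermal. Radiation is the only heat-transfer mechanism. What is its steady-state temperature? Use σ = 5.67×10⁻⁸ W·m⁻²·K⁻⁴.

At equilibrium, absorbed power = emitted power.
Absorbing cross-section = πr² = 5.474×10⁻⁸ m²; emitting surface = 4πr² = 2.190×10⁻⁷ m² (ratio 4).
S·A_cross = εσ·A_surf·T⁴  ⇒  T⁴ = S/(4σ).
T⁴ = 1.00·11.6/(4·5.67×10⁻⁸) = 5.115×10⁷ K⁴.
T = (5.115×10⁷)^(1/4).

T ≈ 84.6 K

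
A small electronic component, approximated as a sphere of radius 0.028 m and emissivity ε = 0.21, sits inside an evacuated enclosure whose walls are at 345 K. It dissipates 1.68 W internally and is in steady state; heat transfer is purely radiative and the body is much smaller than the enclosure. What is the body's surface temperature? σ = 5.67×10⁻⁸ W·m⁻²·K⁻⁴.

T ≈ 411 K

For a small grey body in a large enclosure, net radiated power = εσA(T⁴ − T_w⁴).
Steady state: P = εσA(T⁴ − T_w⁴) with A = 4πr² = 0.009852 m².
T⁴ = P/(εσA) + T_w⁴ = 1.68/(0.21·5.67×10⁻⁸·0.009852) + (345)⁴
    = 1.432×10¹⁰ + 1.417×10¹⁰ = 2.849×10¹⁰ K⁴.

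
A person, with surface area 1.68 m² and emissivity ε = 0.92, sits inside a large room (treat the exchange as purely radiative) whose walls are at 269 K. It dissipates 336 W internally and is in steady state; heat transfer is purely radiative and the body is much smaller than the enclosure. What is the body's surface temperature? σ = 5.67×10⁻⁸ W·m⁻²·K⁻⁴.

For a small grey body in a large enclosure, net radiated power = εσA(T⁴ − T_w⁴).
Steady state: P = εσA(T⁴ − T_w⁴) with A = 1.68 m².
T⁴ = P/(εσA) + T_w⁴ = 336/(0.92·5.67×10⁻⁸·1.680) + (269)⁴
    = 3.834×10⁹ + 5.236×10⁹ = 9.070×10⁹ K⁴.

T ≈ 309 K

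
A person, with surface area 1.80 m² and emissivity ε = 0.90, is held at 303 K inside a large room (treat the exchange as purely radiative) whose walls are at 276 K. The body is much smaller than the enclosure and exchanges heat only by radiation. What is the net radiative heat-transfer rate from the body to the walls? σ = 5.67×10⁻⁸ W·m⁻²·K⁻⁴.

For a small grey body in a large enclosure: P_net = εσA(T_body⁴ − T_wall⁴).
A = 1.80 m²; T_body⁴ − T_wall⁴ = 8.429×10⁹ − 5.803×10⁹ = 2.626×10⁹ K⁴.
|P_net| = 0.90·5.67×10⁻⁸·1.800·2.626×10⁹.

P_net ≈ 241 W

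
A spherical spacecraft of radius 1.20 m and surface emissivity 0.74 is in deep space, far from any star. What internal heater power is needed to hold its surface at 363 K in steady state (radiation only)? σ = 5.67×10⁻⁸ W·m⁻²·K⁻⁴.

P = εσ·4πr²·T⁴.
4πr² = 18.10 m²; T⁴ = 1.736×10¹⁰ K⁴.
P = 0.74·5.67×10⁻⁸·18.10·1.736×10¹⁰.

P ≈ 13200 W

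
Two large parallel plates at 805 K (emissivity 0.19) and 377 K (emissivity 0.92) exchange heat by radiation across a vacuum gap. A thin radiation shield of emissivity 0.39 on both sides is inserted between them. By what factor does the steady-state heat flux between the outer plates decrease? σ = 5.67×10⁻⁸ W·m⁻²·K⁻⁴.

factor ≈ 1.77

Without shield: q₀ = σΔ(T⁴)/(1/ε₁+1/ε₂−1) with denominator 5.350.
With shield the two gaps are in series; the resistances add: (1/ε₁+1/ε_s−1)+(1/ε_s+1/ε₂−1) = 6.827+2.651 = 9.478.
Heat-flux ratio q₀/q = 9.478/5.350.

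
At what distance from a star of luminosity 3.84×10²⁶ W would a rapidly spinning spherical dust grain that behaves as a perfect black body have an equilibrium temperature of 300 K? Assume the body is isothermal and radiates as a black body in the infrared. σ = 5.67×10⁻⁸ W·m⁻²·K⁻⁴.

d ≈ 1.29×10¹¹ m

For an isothermal black-emitting sphere, (1−a)S·πr² = σ·4πr²·T⁴ ⇒ S = 4σT⁴/(1−a).
S = 4·5.67×10⁻⁸·(300)⁴/1.00 = 1837 W/m².
Flux falls as S = L/(4πd²), so d = √(L/(4πS)) = √(3.84×10²⁶/(4π·1837)).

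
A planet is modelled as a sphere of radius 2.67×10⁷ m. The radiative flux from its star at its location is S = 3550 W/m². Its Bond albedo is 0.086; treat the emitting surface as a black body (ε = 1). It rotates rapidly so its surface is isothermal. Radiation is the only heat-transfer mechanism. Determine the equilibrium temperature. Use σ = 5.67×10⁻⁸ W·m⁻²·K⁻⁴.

At equilibrium, absorbed power = emitted power.
Absorbing cross-section = πr² = 2.240×10¹⁵ m²; emitting surface = 4πr² = 8.958×10¹⁵ m² (ratio 4).
(1−a)S·A_cross = εσ·A_surf·T⁴  ⇒  T⁴ = (1−a)S/(4σ).
T⁴ = 0.914·3550/(4·5.67×10⁻⁸) = 1.431×10¹⁰ K⁴.
T = (1.431×10¹⁰)^(1/4).

T ≈ 346 K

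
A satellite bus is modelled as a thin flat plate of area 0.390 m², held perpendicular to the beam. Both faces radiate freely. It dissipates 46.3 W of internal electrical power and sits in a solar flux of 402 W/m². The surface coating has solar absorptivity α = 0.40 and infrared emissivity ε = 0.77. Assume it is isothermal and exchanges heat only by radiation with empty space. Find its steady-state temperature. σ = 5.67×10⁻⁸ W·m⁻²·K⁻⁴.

T ≈ 238 K

At steady state, absorbed solar power + internal power = radiated power.
Absorbed: α·S·A_cross = 0.40·402·0.3900 = 62.71 W (cross-section A).
Total input = 62.71 + 46.3 = 109.0 W.
Radiated: εσ·A_surf·T⁴ with A_surf = 2A = 0.7800 m².
T⁴ = 109.0/(0.77·5.67×10⁻⁸·0.7800) = 3.201×10⁹ K⁴.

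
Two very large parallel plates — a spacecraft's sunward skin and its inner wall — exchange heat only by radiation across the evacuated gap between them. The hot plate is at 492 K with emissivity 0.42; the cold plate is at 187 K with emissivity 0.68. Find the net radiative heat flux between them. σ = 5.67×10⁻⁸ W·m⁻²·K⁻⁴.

For two infinite grey parallel plates, q = σ(T₁⁴ − T₂⁴)/(1/ε₁ + 1/ε₂ − 1).
T₁⁴ − T₂⁴ = 5.859×10¹⁰ − 1.223×10⁹ = 5.737×10¹⁰ K⁴.
1/ε₁ + 1/ε₂ − 1 = 2.381 + 1.471 − 1 = 2.852.
q = 5.67×10⁻⁸ × 5.737×10¹⁰ / 2.852.

q ≈ 1140 W/m²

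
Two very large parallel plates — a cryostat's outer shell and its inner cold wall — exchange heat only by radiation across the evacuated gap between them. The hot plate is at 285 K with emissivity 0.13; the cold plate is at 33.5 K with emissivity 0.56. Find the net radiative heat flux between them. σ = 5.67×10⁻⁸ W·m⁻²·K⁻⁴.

For two infinite grey parallel plates, q = σ(T₁⁴ − T₂⁴)/(1/ε₁ + 1/ε₂ − 1).
T₁⁴ − T₂⁴ = 6.598×10⁹ − 1.259×10⁶ = 6.596×10⁹ K⁴.
1/ε₁ + 1/ε₂ − 1 = 7.692 + 1.786 − 1 = 8.478.
q = 5.67×10⁻⁸ × 6.596×10⁹ / 8.478.

q ≈ 44.1 W/m²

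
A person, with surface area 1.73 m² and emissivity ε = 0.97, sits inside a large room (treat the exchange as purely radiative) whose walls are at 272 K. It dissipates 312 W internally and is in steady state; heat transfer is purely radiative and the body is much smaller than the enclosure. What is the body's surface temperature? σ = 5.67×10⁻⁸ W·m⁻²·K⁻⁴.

For a small grey body in a large enclosure, net radiated power = εσA(T⁴ − T_w⁴).
Steady state: P = εσA(T⁴ − T_w⁴) with A = 1.73 m².
T⁴ = P/(εσA) + T_w⁴ = 312/(0.97·5.67×10⁻⁸·1.730) + (272)⁴
    = 3.279×10⁹ + 5.474×10⁹ = 8.753×10⁹ K⁴.

T ≈ 306 K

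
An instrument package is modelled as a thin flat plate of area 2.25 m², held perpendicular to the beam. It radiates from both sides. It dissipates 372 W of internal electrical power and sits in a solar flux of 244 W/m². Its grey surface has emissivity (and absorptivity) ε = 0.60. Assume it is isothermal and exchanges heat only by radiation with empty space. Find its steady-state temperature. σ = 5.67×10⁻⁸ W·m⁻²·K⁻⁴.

T ≈ 260 K

At steady state, absorbed solar power + internal power = radiated power.
Absorbed: α·S·A_cross = 0.60·244·2.250 = 329.4 W (cross-section A).
Total input = 329.4 + 372 = 701.4 W.
Radiated: εσ·A_surf·T⁴ with A_surf = 2A = 4.500 m².
T⁴ = 701.4/(0.60·5.67×10⁻⁸·4.500) = 4.582×10⁹ K⁴.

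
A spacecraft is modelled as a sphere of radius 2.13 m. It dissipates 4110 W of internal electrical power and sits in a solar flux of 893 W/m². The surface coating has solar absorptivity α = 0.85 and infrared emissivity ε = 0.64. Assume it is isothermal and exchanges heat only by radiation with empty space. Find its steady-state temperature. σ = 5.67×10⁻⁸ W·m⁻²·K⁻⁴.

At steady state, absorbed solar power + internal power = radiated power.
Absorbed: α·S·A_cross = 0.85·893·14.25 = 10820 W (cross-section πr²).
Total input = 10820 + 4110 = 14930 W.
Radiated: εσ·A_surf·T⁴ with A_surf = 4πr² = 57.01 m².
T⁴ = 14930/(0.64·5.67×10⁻⁸·57.01) = 7.216×10⁹ K⁴.

T ≈ 291 K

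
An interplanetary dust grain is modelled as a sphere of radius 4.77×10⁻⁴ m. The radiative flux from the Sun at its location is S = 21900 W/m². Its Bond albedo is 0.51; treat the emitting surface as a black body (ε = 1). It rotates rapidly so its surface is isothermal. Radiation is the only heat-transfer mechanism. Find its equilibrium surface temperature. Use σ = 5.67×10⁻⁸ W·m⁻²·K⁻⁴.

At equilibrium, absorbed power = emitted power.
Absorbing cross-section = πr² = 7.148×10⁻⁷ m²; emitting surface = 4πr² = 2.859×10⁻⁶ m² (ratio 4).
(1−a)S·A_cross = εσ·A_surf·T⁴  ⇒  T⁴ = (1−a)S/(4σ).
T⁴ = 0.490·21900/(4·5.67×10⁻⁸) = 4.731×10¹⁰ K⁴.
T = (4.731×10¹⁰)^(1/4).

T ≈ 466 K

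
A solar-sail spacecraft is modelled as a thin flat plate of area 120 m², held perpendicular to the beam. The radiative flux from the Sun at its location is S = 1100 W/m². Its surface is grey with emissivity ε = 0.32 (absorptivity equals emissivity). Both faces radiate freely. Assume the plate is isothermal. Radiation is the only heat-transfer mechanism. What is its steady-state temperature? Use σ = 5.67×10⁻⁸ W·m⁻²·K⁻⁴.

T ≈ 314 K

At equilibrium, absorbed power = emitted power.
Absorbing cross-section = A = 120.0 m²; emitting surface = 2A = 240.0 m² (ratio 2).
εS·A_cross = εσ·A_surf·T⁴  ⇒  T⁴ = S/(2σ)   (ε cancels).
T⁴ = 1100/(2·5.67×10⁻⁸) = 9.700×10⁹ K⁴.
T = (9.700×10⁹)^(1/4).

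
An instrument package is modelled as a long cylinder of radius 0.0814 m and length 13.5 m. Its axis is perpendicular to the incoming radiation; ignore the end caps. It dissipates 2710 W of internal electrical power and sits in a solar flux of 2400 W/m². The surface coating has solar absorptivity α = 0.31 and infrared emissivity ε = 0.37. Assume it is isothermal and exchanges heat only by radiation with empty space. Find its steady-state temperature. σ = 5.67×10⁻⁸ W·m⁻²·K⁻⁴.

At steady state, absorbed solar power + internal power = radiated power.
Absorbed: α·S·A_cross = 0.31·2400·2.198 = 1635 W (cross-section 2rL).
Total input = 1635 + 2710 = 4345 W.
Radiated: εσ·A_surf·T⁴ with A_surf = 2πrL = 6.905 m².
T⁴ = 4345/(0.37·5.67×10⁻⁸·6.905) = 3.000×10¹⁰ K⁴.

T ≈ 416 K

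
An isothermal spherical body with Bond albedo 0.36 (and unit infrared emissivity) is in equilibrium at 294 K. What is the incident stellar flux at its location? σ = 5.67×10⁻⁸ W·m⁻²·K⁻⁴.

S ≈ 2650 W/m²

(1−a)S·πr² = σ·4πr²·T⁴ ⇒ S = 4σT⁴/(1−a).
S = 4·5.67×10⁻⁸·7.471×10⁹/0.640.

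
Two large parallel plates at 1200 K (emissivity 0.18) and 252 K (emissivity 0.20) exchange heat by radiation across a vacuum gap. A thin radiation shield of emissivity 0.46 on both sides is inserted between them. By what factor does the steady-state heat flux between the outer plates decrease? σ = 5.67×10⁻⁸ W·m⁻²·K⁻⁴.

factor ≈ 1.35

Without shield: q₀ = σΔ(T⁴)/(1/ε₁+1/ε₂−1) with denominator 9.556.
With shield the two gaps are in series; the resistances add: (1/ε₁+1/ε_s−1)+(1/ε_s+1/ε₂−1) = 6.729+6.174 = 12.90.
Heat-flux ratio q₀/q = 12.90/9.556.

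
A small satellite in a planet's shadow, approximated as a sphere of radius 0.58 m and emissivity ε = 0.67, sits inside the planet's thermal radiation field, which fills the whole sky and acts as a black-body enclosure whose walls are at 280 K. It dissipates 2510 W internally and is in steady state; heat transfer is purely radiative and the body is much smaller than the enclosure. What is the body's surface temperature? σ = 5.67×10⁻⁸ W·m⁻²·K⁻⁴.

For a small grey body in a large enclosure, net radiated power = εσA(T⁴ − T_w⁴).
Steady state: P = εσA(T⁴ − T_w⁴) with A = 4πr² = 4.227 m².
T⁴ = P/(εσA) + T_w⁴ = 2510/(0.67·5.67×10⁻⁸·4.227) + (280)⁴
    = 1.563×10¹⁰ + 6.147×10⁹ = 2.178×10¹⁰ K⁴.

T ≈ 384 K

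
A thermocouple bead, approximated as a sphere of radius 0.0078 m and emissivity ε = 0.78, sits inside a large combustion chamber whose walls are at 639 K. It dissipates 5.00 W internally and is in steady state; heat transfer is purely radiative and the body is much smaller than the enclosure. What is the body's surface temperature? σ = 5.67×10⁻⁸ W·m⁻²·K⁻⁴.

For a small grey body in a large enclosure, net radiated power = εσA(T⁴ − T_w⁴).
Steady state: P = εσA(T⁴ − T_w⁴) with A = 4πr² = 7.645×10⁻⁴ m².
T⁴ = P/(εσA) + T_w⁴ = 5.00/(0.78·5.67×10⁻⁸·7.645×10⁻⁴) + (639)⁴
    = 1.479×10¹¹ + 1.667×10¹¹ = 3.146×10¹¹ K⁴.

T ≈ 749 K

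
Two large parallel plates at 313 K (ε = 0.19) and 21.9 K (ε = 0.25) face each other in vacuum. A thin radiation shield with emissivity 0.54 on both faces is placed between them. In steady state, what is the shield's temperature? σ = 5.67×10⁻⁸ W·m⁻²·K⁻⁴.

In steady state the net flux on the hot side equals that on the cold side.
σ(T₁⁴−T_s⁴)/D₁ = σ(T_s⁴−T₂⁴)/D₂, with D₁ = 1/ε₁+1/ε_s−1 = 6.115, D₂ = 1/ε_s+1/ε₂−1 = 4.852.
Solve for T_s⁴: T_s⁴ = (D₂·T₁⁴ + D₁·T₂⁴)/(D₁+D₂) = 4.246×10⁹ K⁴.

T_s ≈ 255 K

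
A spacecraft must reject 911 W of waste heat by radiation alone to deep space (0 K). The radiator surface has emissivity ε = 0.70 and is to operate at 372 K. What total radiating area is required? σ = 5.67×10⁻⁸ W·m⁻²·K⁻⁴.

P = εσA T⁴ ⇒ A = P/(εσT⁴).
T⁴ = 1.915×10¹⁰ K⁴.
A = 911/(0.70 × 5.67×10⁻⁸ × 1.915×10¹⁰).

A ≈ 1.20 m²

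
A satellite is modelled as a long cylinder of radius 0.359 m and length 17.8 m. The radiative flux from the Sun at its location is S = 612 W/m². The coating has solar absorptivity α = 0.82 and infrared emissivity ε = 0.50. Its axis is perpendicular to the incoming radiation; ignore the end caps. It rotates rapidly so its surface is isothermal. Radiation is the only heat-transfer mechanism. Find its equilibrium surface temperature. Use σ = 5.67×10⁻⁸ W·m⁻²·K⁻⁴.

T ≈ 274 K

At equilibrium, absorbed power = emitted power.
Absorbing cross-section = 2rL = 12.78 m²; emitting surface = 2πrL = 40.15 m² (ratio π).
αS·A_cross = εσ·A_surf·T⁴  ⇒  T⁴ = αS/(ε·πσ).
T⁴ = 0.820·612/(0.50·π·5.67×10⁻⁸) = 5.635×10⁹ K⁴.
T = (5.635×10⁹)^(1/4).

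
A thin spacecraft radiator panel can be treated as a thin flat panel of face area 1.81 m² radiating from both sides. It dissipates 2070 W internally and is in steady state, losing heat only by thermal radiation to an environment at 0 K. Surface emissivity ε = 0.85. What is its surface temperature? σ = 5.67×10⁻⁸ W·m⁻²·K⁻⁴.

Steady state: internal power = radiated power, P = εσA T⁴.
Radiating area A = 2·1.81 = 3.620 m².
T⁴ = P/(εσA) = 2070/(0.85·5.67×10⁻⁸·3.620) = 1.186×10¹⁰ K⁴.
T = (1.186×10¹⁰)^(1/4).

T ≈ 330 K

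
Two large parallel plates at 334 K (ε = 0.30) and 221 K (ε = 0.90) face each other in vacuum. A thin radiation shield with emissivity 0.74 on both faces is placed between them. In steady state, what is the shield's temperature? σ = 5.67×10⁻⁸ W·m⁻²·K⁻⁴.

In steady state the net flux on the hot side equals that on the cold side.
σ(T₁⁴−T_s⁴)/D₁ = σ(T_s⁴−T₂⁴)/D₂, with D₁ = 1/ε₁+1/ε_s−1 = 3.685, D₂ = 1/ε_s+1/ε₂−1 = 1.462.
Solve for T_s⁴: T_s⁴ = (D₂·T₁⁴ + D₁·T₂⁴)/(D₁+D₂) = 5.244×10⁹ K⁴.

T_s ≈ 269 K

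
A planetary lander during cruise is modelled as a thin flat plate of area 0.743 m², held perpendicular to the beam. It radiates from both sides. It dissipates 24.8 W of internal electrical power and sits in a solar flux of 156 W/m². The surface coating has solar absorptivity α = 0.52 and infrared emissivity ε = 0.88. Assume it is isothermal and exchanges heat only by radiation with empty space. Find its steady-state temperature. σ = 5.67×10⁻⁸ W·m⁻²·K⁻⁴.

T ≈ 184 K

At steady state, absorbed solar power + internal power = radiated power.
Absorbed: α·S·A_cross = 0.52·156·0.7430 = 60.27 W (cross-section A).
Total input = 60.27 + 24.8 = 85.07 W.
Radiated: εσ·A_surf·T⁴ with A_surf = 2A = 1.486 m².
T⁴ = 85.07/(0.88·5.67×10⁻⁸·1.486) = 1.147×10⁹ K⁴.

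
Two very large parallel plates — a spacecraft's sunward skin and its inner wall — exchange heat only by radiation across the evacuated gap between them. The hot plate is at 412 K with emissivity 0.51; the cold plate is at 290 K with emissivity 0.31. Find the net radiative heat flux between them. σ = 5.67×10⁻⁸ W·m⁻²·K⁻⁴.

For two infinite grey parallel plates, q = σ(T₁⁴ − T₂⁴)/(1/ε₁ + 1/ε₂ − 1).
T₁⁴ − T₂⁴ = 2.881×10¹⁰ − 7.073×10⁹ = 2.174×10¹⁰ K⁴.
1/ε₁ + 1/ε₂ − 1 = 1.961 + 3.226 − 1 = 4.187.
q = 5.67×10⁻⁸ × 2.174×10¹⁰ / 4.187.

q ≈ 294 W/m²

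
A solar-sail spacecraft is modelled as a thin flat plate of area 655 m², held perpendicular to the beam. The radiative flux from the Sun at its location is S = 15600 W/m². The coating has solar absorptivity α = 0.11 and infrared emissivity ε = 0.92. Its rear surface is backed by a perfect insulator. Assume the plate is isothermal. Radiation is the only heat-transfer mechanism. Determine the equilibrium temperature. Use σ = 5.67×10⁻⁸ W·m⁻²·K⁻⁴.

T ≈ 426 K

At equilibrium, absorbed power = emitted power.
Absorbing cross-section = A = 655.0 m²; emitting surface = A = 655.0 m² (ratio 1).
αS·A_cross = εσ·A_surf·T⁴  ⇒  T⁴ = αS/(ε·1σ).
T⁴ = 0.110·15600/(0.92·1·5.67×10⁻⁸) = 3.290×10¹⁰ K⁴.
T = (3.290×10¹⁰)^(1/4).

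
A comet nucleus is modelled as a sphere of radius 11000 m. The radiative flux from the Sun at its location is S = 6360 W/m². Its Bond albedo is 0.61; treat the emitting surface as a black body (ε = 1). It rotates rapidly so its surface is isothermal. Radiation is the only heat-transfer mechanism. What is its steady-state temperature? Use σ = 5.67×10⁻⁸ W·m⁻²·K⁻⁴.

T ≈ 323 K

At equilibrium, absorbed power = emitted power.
Absorbing cross-section = πr² = 3.801×10⁸ m²; emitting surface = 4πr² = 1.521×10⁹ m² (ratio 4).
(1−a)S·A_cross = εσ·A_surf·T⁴  ⇒  T⁴ = (1−a)S/(4σ).
T⁴ = 0.390·6360/(4·5.67×10⁻⁸) = 1.094×10¹⁰ K⁴.
T = (1.094×10¹⁰)^(1/4).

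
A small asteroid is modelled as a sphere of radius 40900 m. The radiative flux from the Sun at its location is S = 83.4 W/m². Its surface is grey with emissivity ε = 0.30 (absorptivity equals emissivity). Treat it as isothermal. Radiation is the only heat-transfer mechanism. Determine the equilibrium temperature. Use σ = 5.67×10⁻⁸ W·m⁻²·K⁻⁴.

At equilibrium, absorbed power = emitted power.
Absorbing cross-section = πr² = 5.255×10⁹ m²; emitting surface = 4πr² = 2.102×10¹⁰ m² (ratio 4).
εS·A_cross = εσ·A_surf·T⁴  ⇒  T⁴ = S/(4σ)   (ε cancels).
T⁴ = 83.4/(4·5.67×10⁻⁸) = 3.677×10⁸ K⁴.
T = (3.677×10⁸)^(1/4).

T ≈ 138 K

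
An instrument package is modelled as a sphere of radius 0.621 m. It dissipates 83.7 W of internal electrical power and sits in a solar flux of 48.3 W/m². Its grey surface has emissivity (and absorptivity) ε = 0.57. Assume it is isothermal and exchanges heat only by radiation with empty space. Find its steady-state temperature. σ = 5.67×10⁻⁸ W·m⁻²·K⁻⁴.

At steady state, absorbed solar power + internal power = radiated power.
Absorbed: α·S·A_cross = 0.57·48.3·1.212 = 33.35 W (cross-section πr²).
Total input = 33.35 + 83.7 = 117.1 W.
Radiated: εσ·A_surf·T⁴ with A_surf = 4πr² = 4.846 m².
T⁴ = 117.1/(0.57·5.67×10⁻⁸·4.846) = 7.474×10⁸ K⁴.

T ≈ 165 K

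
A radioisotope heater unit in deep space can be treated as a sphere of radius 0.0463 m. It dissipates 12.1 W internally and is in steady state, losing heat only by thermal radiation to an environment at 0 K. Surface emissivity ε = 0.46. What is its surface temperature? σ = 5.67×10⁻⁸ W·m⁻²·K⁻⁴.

T ≈ 362 K

Steady state: internal power = radiated power, P = εσA T⁴.
Radiating area A = 4πr² = 0.02694 m².
T⁴ = P/(εσA) = 12.1/(0.46·5.67×10⁻⁸·0.02694) = 1.722×10¹⁰ K⁴.
T = (1.722×10¹⁰)^(1/4).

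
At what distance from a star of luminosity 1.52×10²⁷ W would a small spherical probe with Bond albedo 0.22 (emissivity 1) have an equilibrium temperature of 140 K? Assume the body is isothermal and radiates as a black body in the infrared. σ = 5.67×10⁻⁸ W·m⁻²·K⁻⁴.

d ≈ 1.04×10¹² m

For an isothermal black-emitting sphere, (1−a)S·πr² = σ·4πr²·T⁴ ⇒ S = 4σT⁴/(1−a).
S = 4·5.67×10⁻⁸·(140)⁴/0.780 = 111.7 W/m².
Flux falls as S = L/(4πd²), so d = √(L/(4πS)) = √(1.52×10²⁷/(4π·111.7)).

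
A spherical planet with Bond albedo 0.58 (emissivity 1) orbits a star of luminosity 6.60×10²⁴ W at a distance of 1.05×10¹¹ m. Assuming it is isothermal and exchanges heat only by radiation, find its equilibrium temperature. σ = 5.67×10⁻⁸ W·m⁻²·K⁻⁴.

First find the stellar flux at distance d: S = L/(4πd²) = 6.60×10²⁴/(4π·(1.05×10¹¹)²) = 47.64 W/m².
For an isothermal sphere, absorbed (1−a)S·πr² = emitted σ·4πr²·T⁴, so T⁴ = (1−a)S/(4σ).
T⁴ = 0.420·47.64/(4·5.67×10⁻⁸) = 8.822×10⁷ K⁴.

T ≈ 96.9 K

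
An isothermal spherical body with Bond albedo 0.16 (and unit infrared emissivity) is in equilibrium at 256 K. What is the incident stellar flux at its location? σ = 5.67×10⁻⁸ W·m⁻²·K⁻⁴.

(1−a)S·πr² = σ·4πr²·T⁴ ⇒ S = 4σT⁴/(1−a).
S = 4·5.67×10⁻⁸·4.295×10⁹/0.840.

S ≈ 1160 W/m²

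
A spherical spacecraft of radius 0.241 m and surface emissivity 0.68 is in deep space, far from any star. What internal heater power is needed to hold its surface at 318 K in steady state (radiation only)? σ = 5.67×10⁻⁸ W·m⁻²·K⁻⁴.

P = εσ·4πr²·T⁴.
4πr² = 0.7299 m²; T⁴ = 1.023×10¹⁰ K⁴.
P = 0.68·5.67×10⁻⁸·0.7299·1.023×10¹⁰.

P ≈ 288 W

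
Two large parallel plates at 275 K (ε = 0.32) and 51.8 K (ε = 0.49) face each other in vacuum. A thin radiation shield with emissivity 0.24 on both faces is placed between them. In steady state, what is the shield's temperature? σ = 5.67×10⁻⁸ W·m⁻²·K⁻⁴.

In steady state the net flux on the hot side equals that on the cold side.
σ(T₁⁴−T_s⁴)/D₁ = σ(T_s⁴−T₂⁴)/D₂, with D₁ = 1/ε₁+1/ε_s−1 = 6.292, D₂ = 1/ε_s+1/ε₂−1 = 5.207.
Solve for T_s⁴: T_s⁴ = (D₂·T₁⁴ + D₁·T₂⁴)/(D₁+D₂) = 2.594×10⁹ K⁴.

T_s ≈ 226 K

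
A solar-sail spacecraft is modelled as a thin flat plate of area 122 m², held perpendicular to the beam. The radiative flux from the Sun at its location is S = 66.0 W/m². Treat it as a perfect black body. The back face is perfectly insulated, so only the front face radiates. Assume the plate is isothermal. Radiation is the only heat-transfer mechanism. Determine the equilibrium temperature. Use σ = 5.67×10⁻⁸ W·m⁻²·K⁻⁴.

At equilibrium, absorbed power = emitted power.
Absorbing cross-section = A = 122.0 m²; emitting surface = A = 122.0 m² (ratio 1).
S·A_cross = εσ·A_surf·T⁴  ⇒  T⁴ = S/(1σ).
T⁴ = 1.00·66.0/(1·5.67×10⁻⁸) = 1.164×10⁹ K⁴.
T = (1.164×10⁹)^(1/4).

T ≈ 185 K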